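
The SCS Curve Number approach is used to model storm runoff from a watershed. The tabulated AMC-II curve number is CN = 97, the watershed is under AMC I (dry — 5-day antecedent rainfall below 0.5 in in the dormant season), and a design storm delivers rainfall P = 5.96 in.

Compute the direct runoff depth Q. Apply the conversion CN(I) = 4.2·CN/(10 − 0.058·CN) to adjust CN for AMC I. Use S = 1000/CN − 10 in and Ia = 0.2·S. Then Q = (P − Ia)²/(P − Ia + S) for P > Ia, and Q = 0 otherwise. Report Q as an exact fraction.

Q = 9735966241/1887127725 in ≈ 5.159 in

CN(I) from CN(II)=97: (4.2·97)/(10 − 0.058·97) = 67900/729 ≈ 93.141
Max retention: S = 1000/(67900/729) − 10 = 500/679 in (≈ 0.736 in)
Ia = 0.2S: 0.2·0.736 = 0.147 in (exactly 100/679)
Excess rainfall: 5.960 − 0.147 = 5.813 in; P > Ia so Q > 0
Runoff Q = (P−Ia)²/(P−Ia+S) = (5.813)²/(5.813+0.736) = 9735966241/1887127725 ≈ 5.159 in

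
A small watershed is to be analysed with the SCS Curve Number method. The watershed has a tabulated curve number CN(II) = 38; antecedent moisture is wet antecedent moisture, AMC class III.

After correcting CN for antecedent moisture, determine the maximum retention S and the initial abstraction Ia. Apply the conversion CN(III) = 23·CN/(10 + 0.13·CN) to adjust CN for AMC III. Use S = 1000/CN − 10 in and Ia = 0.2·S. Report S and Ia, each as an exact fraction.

S = 3100/437 in ≈ 7.094 in; Ia = 620/437 in ≈ 1.419 in

Wet (AMC III): CN(III) = 23·38/(10 + 0.13·38) = 874/(747/50) = 43700/747 ≈ 58.501
S = 1000/(43700/747) − 10 = 3100/437 in ≈ 7.094 in
Initial abstraction Ia = S/5 = (3100/437)/5 = 620/437 ≈ 1.419 in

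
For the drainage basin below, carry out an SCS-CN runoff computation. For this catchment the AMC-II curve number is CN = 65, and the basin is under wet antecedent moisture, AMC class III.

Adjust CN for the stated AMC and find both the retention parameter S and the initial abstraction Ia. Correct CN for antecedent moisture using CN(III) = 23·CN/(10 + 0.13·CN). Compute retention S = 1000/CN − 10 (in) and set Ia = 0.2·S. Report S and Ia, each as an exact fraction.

S = 700/299 in ≈ 2.341 in; Ia = 140/299 in ≈ 0.468 in

Adjust CN=65 to AMC III: 23·65/(10 + 0.13·65) → 1495 ÷ (369/20) = 29900/369 ≈ 81.030
Retention S: 1000/CN − 10 with CN=81.030 → S = 700/299 ≈ 2.341 in
Initial abstraction Ia = S/5 = (700/299)/5 = 140/299 ≈ 0.468 in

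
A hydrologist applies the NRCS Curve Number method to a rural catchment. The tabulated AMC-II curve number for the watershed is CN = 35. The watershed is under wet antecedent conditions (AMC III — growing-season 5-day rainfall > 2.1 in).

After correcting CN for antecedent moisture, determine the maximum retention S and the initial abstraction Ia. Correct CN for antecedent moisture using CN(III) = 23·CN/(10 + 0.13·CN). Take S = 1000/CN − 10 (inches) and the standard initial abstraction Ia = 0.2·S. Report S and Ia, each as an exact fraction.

Adjust CN=35 to AMC III: 23·35/(10 + 0.13·35) → 805 ÷ (291/20) = 16100/291 ≈ 55.326
Max retention: S = 1000/(16100/291) − 10 = 1300/161 in (≈ 8.075 in)
Initial abstraction Ia = S/5 = (1300/161)/5 = 260/161 ≈ 1.615 in

S = 1300/161 in ≈ 8.075 in; Ia = 260/161 in ≈ 1.615 in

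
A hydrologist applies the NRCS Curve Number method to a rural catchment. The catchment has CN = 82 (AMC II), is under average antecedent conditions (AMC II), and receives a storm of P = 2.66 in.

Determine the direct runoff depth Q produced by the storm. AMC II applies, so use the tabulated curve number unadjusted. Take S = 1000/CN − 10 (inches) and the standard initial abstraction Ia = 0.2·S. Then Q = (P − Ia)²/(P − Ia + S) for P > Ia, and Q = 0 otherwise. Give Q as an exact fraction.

Q = 20729809/18558650 in ≈ 1.117 in

AMC II — tabulated CN = 82 applies directly.
Retention S: 1000/CN − 10 with CN=82.000 → S = 90/41 ≈ 2.195 in
Ia = 0.2S: 0.2·2.195 = 0.439 in (exactly 18/41)
P − Ia = 2.660 − 0.439 = 4553/2050 ≈ 2.221 in (> 0, runoff occurs)
Q = (4553/2050)²/((4553/2050) + 90/41) = (20729809/4202500)/(9053/2050) = 20729809/18558650 in ≈ 1.117 in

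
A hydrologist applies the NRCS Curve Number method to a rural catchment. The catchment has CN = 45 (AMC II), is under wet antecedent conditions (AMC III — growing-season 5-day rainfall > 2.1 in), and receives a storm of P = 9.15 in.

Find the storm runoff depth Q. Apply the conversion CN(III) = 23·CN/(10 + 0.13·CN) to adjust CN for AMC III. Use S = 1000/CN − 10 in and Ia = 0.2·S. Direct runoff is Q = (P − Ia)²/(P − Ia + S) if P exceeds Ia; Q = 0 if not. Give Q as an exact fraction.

Wet (AMC III): CN(III) = 23·45/(10 + 0.13·45) = 1035/(317/20) = 20700/317 ≈ 65.300
S = 1000/(20700/317) − 10 = 1100/207 in ≈ 5.314 in
Initial abstraction Ia = S/5 = (1100/207)/5 = 220/207 ≈ 1.063 in
P − Ia = 9.150 − 1.063 = 33481/4140 ≈ 8.087 in (> 0, runoff occurs)
Q = (33481/4140)²/((33481/4140) + 1100/207) = (1120977361/17139600)/(55481/4140) = 1120977361/229691340 in ≈ 4.880 in

Q = 1120977361/229691340 in ≈ 4.880 in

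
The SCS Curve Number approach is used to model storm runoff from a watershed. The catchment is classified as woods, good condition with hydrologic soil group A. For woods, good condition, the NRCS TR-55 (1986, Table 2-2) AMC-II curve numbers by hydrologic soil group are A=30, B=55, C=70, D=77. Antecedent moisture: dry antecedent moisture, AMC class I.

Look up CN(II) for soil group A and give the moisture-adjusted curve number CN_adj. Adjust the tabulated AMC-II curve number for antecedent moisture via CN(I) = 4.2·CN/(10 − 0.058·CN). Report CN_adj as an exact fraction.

CN_adj = 900/59 ≈ 15.254

NRCS table: woods, good condition, soil group A → CN(II) = 30
Dry (AMC I): CN(I) = 4.2·30/(10 − 0.058·30) = 126/(413/50) = 900/59 ≈ 15.254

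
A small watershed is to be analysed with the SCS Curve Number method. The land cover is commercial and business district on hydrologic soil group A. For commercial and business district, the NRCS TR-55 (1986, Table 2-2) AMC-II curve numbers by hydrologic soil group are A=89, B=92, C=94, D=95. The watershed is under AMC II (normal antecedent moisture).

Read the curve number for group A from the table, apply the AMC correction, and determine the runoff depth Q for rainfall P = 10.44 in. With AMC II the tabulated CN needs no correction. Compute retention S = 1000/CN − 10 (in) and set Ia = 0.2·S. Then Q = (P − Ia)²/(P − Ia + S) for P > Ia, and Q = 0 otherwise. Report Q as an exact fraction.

NRCS table: commercial and business district, soil group A → CN(II) = 89
Average conditions: CN = 89 (no AMC adjustment).
Max retention: S = 1000/89 − 10 = 110/89 in (≈ 1.236 in)
Ia = 0.2·(110/89) = 22/89 in ≈ 0.247 in
P − Ia = 10.440 − 0.247 = 22679/2225 ≈ 10.193 in (> 0, runoff occurs)
Q = (22679/2225)²/((22679/2225) + 110/89) = (514337041/4950625)/(25429/2225) = 514337041/56579525 in ≈ 9.091 in

Q = 514337041/56579525 in ≈ 9.091 in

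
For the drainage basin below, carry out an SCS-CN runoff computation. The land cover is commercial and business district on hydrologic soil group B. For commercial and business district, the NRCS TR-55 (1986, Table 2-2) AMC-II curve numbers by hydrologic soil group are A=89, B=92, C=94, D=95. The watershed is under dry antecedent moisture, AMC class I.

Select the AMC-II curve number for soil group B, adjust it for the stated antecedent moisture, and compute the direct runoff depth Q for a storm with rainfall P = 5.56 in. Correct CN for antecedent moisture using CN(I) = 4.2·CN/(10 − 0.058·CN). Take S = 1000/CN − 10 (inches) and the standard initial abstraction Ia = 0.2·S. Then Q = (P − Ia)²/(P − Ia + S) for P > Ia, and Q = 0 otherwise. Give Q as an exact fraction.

Q = 3861006769/1052179275 in ≈ 3.670 in

NRCS table: commercial and business district, soil group B → CN(II) = 92
Adjust CN=92 to AMC I: 4.2·92/(10 − 0.058·92) → (1932/5) ÷ (583/125) = 48300/583 ≈ 82.847
S = 1000/(48300/583) − 10 = 1000/483 in ≈ 2.070 in
Ia = 0.2S: 0.2·2.070 = 0.414 in (exactly 200/483)
P − Ia = 5.560 − 0.414 = 62137/12075 ≈ 5.146 in (> 0, runoff occurs)
Q: (62137/12075)² ÷ (87137/12075) = 3861006769/1052179275 in (≈ 3.670 in)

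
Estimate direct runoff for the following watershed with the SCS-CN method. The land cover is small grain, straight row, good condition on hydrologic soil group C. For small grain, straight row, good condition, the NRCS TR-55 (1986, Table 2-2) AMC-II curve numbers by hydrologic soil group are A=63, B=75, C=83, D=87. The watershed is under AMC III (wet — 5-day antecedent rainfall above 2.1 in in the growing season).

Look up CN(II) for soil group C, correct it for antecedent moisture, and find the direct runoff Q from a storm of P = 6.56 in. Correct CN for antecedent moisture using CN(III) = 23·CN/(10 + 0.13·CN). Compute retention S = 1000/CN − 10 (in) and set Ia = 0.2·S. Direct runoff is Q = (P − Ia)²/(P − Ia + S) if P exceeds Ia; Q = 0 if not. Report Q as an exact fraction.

NRCS table: small grain, straight row, good condition, soil group C → CN(II) = 83
CN(III) from CN(II)=83: (23·83)/(10 + 0.13·83) = 190900/2079 ≈ 91.823
Max retention: S = 1000/(190900/2079) − 10 = 1700/1909 in (≈ 0.891 in)
Ia = 0.2·(1700/1909) = 340/1909 in ≈ 0.178 in
P − Ia = 6.560 − 0.178 = 304576/47725 ≈ 6.382 in (> 0, runoff occurs)
Q: (304576/47725)² ÷ (347076/47725) = 23191634944/4141050525 in (≈ 5.600 in)

Q = 23191634944/4141050525 in ≈ 5.600 in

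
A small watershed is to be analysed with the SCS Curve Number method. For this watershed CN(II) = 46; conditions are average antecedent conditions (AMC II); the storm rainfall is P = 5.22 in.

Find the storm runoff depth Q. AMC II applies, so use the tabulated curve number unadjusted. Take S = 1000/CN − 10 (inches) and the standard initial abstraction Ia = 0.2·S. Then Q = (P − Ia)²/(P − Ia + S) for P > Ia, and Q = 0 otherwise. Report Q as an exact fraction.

AMC II — tabulated CN = 46 applies directly.
Max retention: S = 1000/46 − 10 = 270/23 in (≈ 11.739 in)
Initial abstraction Ia = S/5 = (270/23)/5 = 54/23 ≈ 2.348 in
P − Ia = 5.220 − 2.348 = 3303/1150 ≈ 2.872 in (> 0, runoff occurs)
Q = (3303/1150)²/((3303/1150) + 270/23) = (10909809/1322500)/(16803/1150) = 1212201/2147050 in ≈ 0.565 in

Q = 1212201/2147050 in ≈ 0.565 in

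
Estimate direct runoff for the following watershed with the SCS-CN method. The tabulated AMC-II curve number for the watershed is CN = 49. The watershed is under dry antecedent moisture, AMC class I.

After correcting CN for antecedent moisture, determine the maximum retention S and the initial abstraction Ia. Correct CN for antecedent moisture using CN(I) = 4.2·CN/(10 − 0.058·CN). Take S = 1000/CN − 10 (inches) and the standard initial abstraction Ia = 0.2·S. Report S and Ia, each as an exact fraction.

Dry (AMC I): CN(I) = 4.2·49/(10 − 0.058·49) = (1029/5)/(3579/500) = 34300/1193 ≈ 28.751
Retention S: 1000/CN − 10 with CN=28.751 → S = 8500/343 ≈ 24.781 in
Initial abstraction Ia = S/5 = (8500/343)/5 = 1700/343 ≈ 4.956 in

S = 8500/343 in ≈ 24.781 in; Ia = 1700/343 in ≈ 4.956 in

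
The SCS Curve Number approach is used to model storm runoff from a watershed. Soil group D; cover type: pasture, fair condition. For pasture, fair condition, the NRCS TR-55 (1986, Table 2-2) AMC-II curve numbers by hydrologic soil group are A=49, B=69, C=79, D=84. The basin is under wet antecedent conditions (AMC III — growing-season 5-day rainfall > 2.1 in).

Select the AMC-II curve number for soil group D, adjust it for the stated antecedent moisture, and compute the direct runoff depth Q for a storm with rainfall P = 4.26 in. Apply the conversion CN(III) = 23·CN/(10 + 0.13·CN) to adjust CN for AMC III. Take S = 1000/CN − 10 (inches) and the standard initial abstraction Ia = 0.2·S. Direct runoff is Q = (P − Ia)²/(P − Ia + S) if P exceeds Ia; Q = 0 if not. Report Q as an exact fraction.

Q = 9777056641/2870927850 in ≈ 3.406 in

NRCS table: pasture, fair condition, soil group D → CN(II) = 84
Wet (AMC III): CN(III) = 23·84/(10 + 0.13·84) = 1932/(523/25) = 48300/523 ≈ 92.352
Max retention: S = 1000/(48300/523) − 10 = 400/483 in (≈ 0.828 in)
Ia = 0.2·(400/483) = 80/483 in ≈ 0.166 in
Since P=4.260 > Ia=0.166: effective rainfall P−Ia = 98879/24150 in
Q: (98879/24150)² ÷ (118879/24150) = 9777056641/2870927850 in (≈ 3.406 in)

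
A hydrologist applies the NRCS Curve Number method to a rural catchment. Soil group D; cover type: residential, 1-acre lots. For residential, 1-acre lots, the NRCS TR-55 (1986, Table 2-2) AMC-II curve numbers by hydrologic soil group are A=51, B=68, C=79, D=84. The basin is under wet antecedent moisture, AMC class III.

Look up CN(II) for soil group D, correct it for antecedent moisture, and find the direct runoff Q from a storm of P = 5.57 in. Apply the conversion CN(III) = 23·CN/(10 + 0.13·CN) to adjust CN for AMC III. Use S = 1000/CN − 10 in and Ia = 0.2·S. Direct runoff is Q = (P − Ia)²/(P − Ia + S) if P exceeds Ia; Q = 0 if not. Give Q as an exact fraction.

NRCS table: residential, 1-acre lots, soil group D → CN(II) = 84
Adjust CN=84 to AMC III: 23·84/(10 + 0.13·84) → 1932 ÷ (523/25) = 48300/523 ≈ 92.352
Max retention: S = 1000/(48300/523) − 10 = 400/483 in (≈ 0.828 in)
Initial abstraction Ia = S/5 = (400/483)/5 = 80/483 ≈ 0.166 in
P − Ia = 5.570 − 0.166 = 261031/48300 ≈ 5.404 in (> 0, runoff occurs)
Runoff Q = (P−Ia)²/(P−Ia+S) = (5.404)²/(5.404+0.828) = 68137182961/14539797300 ≈ 4.686 in

Q = 68137182961/14539797300 in ≈ 4.686 in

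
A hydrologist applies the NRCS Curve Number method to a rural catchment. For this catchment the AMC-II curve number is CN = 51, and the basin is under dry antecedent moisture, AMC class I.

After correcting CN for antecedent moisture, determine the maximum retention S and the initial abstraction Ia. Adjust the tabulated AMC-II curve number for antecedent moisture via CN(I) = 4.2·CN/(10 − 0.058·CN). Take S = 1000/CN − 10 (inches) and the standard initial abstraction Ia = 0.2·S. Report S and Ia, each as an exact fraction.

Adjust CN=51 to AMC I: 4.2·51/(10 − 0.058·51) → (1071/5) ÷ (3521/500) = 15300/503 ≈ 30.417
S = 1000/(15300/503) − 10 = 3500/153 in ≈ 22.876 in
Initial abstraction Ia = S/5 = (3500/153)/5 = 700/153 ≈ 4.575 in

S = 3500/153 in ≈ 22.876 in; Ia = 700/153 in ≈ 4.575 in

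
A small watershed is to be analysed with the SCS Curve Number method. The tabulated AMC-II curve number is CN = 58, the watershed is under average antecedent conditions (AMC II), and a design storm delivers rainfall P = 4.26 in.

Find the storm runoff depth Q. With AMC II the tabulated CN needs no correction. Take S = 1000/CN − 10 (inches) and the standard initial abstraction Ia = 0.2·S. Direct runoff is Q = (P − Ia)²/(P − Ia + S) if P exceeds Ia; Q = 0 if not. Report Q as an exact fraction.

Q = 5540643/7045550 in ≈ 0.786 in

Average conditions: CN = 58 (no AMC adjustment).
Max retention: S = 1000/58 − 10 = 210/29 in (≈ 7.241 in)
Ia = 0.2S: 0.2·7.241 = 1.448 in (exactly 42/29)
Excess rainfall: 4.260 − 1.448 = 2.812 in; P > Ia so Q > 0
Q = (4077/1450)²/((4077/1450) + 210/29) = (16621929/2102500)/(14577/1450) = 5540643/7045550 in ≈ 0.786 in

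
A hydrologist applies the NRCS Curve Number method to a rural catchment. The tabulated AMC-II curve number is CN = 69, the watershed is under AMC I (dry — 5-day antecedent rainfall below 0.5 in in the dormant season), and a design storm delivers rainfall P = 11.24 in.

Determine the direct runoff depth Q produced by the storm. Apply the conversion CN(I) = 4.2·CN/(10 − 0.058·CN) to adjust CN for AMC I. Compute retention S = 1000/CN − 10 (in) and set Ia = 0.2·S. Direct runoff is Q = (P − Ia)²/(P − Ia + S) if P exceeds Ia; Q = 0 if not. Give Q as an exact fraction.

Dry (AMC I): CN(I) = 4.2·69/(10 − 0.058·69) = (1449/5)/(2999/500) = 144900/2999 ≈ 48.316
S = 1000/(144900/2999) − 10 = 15500/1449 in ≈ 10.697 in
Ia = 0.2·(15500/1449) = 3100/1449 in ≈ 2.139 in
Excess rainfall: 11.240 − 2.139 = 9.101 in; P > Ia so Q > 0
Runoff Q = (P−Ia)²/(P−Ia+S) = (9.101)²/(9.101+10.697) = 108681649561/25979447025 ≈ 4.183 in

Q = 108681649561/25979447025 in ≈ 4.183 in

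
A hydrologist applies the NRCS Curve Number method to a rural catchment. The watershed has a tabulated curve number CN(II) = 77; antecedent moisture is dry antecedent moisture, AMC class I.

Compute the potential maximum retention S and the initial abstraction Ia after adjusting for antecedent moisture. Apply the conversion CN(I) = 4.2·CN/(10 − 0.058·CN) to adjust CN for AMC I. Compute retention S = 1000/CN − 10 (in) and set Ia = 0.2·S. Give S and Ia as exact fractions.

CN(I) from CN(II)=77: (4.2·77)/(10 − 0.058·77) = 161700/2767 ≈ 58.439
Max retention: S = 1000/(161700/2767) − 10 = 11500/1617 in (≈ 7.112 in)
Ia = 0.2·(11500/1617) = 2300/1617 in ≈ 1.422 in

S = 11500/1617 in ≈ 7.112 in; Ia = 2300/1617 in ≈ 1.422 in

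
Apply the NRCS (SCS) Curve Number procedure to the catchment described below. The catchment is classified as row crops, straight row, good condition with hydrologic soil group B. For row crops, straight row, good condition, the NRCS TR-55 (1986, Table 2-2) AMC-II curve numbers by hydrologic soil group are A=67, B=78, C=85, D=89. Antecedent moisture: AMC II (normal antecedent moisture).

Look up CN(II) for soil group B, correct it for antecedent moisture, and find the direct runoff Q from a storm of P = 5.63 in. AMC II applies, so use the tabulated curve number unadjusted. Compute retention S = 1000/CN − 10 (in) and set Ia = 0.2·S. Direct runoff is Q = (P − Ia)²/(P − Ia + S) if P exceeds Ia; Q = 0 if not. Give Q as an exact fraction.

Q = 390339049/119952300 in ≈ 3.254 in

NRCS table: row crops, straight row, good condition, soil group B → CN(II) = 78
AMC II — tabulated CN = 78 applies directly.
Max retention: S = 1000/78 − 10 = 110/39 in (≈ 2.821 in)
Initial abstraction Ia = S/5 = (110/39)/5 = 22/39 ≈ 0.564 in
Excess rainfall: 5.630 − 0.564 = 5.066 in; P > Ia so Q > 0
Q: (19757/3900)² ÷ (30757/3900) = 390339049/119952300 in (≈ 3.254 in)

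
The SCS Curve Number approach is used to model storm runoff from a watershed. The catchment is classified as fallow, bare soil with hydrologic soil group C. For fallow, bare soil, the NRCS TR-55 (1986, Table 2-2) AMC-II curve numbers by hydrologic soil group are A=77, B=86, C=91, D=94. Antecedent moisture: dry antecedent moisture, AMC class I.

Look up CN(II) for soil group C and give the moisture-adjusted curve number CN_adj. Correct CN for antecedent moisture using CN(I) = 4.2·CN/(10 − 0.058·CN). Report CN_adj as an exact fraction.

CN_adj = 63700/787 ≈ 80.940

NRCS table: fallow, bare soil, soil group C → CN(II) = 91
Adjust CN=91 to AMC I: 4.2·91/(10 − 0.058·91) → (1911/5) ÷ (2361/500) = 63700/787 ≈ 80.940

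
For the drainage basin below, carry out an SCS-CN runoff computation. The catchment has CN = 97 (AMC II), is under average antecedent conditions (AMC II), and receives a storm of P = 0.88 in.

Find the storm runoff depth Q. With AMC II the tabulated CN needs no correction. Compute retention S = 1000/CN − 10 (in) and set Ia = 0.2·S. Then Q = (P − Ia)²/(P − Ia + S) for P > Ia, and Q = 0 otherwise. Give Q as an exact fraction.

Q = 1968128/3314975 in ≈ 0.594 in

Average conditions: CN = 97 (no AMC adjustment).
Max retention: S = 1000/97 − 10 = 30/97 in (≈ 0.309 in)
Ia = 0.2·(30/97) = 6/97 in ≈ 0.062 in
Excess rainfall: 0.880 − 0.062 = 0.818 in; P > Ia so Q > 0
Runoff Q = (P−Ia)²/(P−Ia+S) = (0.818)²/(0.818+0.309) = 1968128/3314975 ≈ 0.594 in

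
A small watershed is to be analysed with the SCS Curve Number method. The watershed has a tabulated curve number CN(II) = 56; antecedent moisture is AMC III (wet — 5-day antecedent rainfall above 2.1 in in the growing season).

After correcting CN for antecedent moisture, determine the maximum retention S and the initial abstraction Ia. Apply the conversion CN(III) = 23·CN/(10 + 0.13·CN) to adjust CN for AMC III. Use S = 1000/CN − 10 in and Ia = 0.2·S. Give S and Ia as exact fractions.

S = 550/161 in ≈ 3.416 in; Ia = 110/161 in ≈ 0.683 in

CN(III) from CN(II)=56: (23·56)/(10 + 0.13·56) = 4025/54 ≈ 74.537
Retention S: 1000/CN − 10 with CN=74.537 → S = 550/161 ≈ 3.416 in
Ia = 0.2·(550/161) = 110/161 in ≈ 0.683 in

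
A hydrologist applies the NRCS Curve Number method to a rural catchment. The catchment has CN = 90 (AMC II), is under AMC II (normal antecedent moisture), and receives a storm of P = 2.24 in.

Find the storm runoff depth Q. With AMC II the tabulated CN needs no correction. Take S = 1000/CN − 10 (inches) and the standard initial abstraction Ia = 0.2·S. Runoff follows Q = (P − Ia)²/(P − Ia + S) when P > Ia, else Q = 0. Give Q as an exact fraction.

Average conditions: CN = 90 (no AMC adjustment).
S = 1000/90 − 10 = 10/9 in ≈ 1.111 in
Initial abstraction Ia = S/5 = (10/9)/5 = 2/9 ≈ 0.222 in
Since P=2.240 > Ia=0.222: effective rainfall P−Ia = 454/225 in
Q = (454/225)²/((454/225) + 10/9) = (206116/50625)/(704/225) = 51529/39600 in ≈ 1.301 in

Q = 51529/39600 in ≈ 1.301 in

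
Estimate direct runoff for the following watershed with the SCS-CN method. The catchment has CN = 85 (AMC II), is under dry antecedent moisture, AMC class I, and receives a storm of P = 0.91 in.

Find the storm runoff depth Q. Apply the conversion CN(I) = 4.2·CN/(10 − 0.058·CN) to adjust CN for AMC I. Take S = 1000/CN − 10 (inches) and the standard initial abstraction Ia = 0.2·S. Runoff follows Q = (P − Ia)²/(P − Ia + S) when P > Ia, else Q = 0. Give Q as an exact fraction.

Q = 687241/604865100 in ≈ 0.001 in

Adjust CN=85 to AMC I: 4.2·85/(10 − 0.058·85) → 357 ÷ (507/100) = 11900/169 ≈ 70.414
Max retention: S = 1000/(11900/169) − 10 = 500/119 in (≈ 4.202 in)
Ia = 0.2S: 0.2·4.202 = 0.840 in (exactly 100/119)
Excess rainfall: 0.910 − 0.840 = 0.070 in; P > Ia so Q > 0
Runoff Q = (P−Ia)²/(P−Ia+S) = (0.070)²/(0.070+4.202) = 687241/604865100 ≈ 0.001 in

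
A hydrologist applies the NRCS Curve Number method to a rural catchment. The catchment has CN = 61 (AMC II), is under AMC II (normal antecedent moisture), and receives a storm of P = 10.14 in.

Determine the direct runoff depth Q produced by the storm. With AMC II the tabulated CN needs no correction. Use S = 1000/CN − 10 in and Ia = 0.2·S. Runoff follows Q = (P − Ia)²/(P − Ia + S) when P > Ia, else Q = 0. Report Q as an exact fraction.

Q = 18729711/3638650 in ≈ 5.147 in

CN(II) = 61; AMC II needs no correction.
Max retention: S = 1000/61 − 10 = 390/61 in (≈ 6.393 in)
Ia = 0.2S: 0.2·6.393 = 1.279 in (exactly 78/61)
Excess rainfall: 10.140 − 1.279 = 8.861 in; P > Ia so Q > 0
Q = (27027/3050)²/((27027/3050) + 390/61) = (730458729/9302500)/(46527/3050) = 18729711/3638650 in ≈ 5.147 in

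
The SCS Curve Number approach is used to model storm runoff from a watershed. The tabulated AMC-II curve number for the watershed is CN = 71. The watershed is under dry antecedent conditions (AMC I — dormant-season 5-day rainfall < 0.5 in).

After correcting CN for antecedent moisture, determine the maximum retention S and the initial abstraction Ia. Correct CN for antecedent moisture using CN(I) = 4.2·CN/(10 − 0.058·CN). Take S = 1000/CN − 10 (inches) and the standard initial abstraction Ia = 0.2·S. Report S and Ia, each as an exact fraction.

S = 14500/1491 in ≈ 9.725 in; Ia = 2900/1491 in ≈ 1.945 in

CN(I) from CN(II)=71: (4.2·71)/(10 − 0.058·71) = 149100/2941 ≈ 50.697
S = 1000/(149100/2941) − 10 = 14500/1491 in ≈ 9.725 in
Ia = 0.2·(14500/1491) = 2900/1491 in ≈ 1.945 in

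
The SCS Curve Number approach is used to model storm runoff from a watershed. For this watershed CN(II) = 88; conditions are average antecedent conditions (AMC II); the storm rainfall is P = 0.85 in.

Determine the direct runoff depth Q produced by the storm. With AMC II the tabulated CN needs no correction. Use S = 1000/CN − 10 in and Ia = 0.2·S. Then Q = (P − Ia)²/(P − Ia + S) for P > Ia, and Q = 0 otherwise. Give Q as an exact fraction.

AMC II — tabulated CN = 88 applies directly.
Max retention: S = 1000/88 − 10 = 15/11 in (≈ 1.364 in)
Ia = 0.2S: 0.2·1.364 = 0.273 in (exactly 3/11)
Since P=0.850 > Ia=0.273: effective rainfall P−Ia = 127/220 in
Q: (127/220)² ÷ (427/220) = 16129/93940 in (≈ 0.172 in)

Q = 16129/93940 in ≈ 0.172 in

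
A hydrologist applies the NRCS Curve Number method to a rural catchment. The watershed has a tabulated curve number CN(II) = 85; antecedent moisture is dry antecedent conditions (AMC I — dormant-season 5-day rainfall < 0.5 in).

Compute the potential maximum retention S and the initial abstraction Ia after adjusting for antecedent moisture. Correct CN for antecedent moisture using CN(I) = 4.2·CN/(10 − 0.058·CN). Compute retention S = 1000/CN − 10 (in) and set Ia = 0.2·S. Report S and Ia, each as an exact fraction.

S = 500/119 in ≈ 4.202 in; Ia = 100/119 in ≈ 0.840 in

Adjust CN=85 to AMC I: 4.2·85/(10 − 0.058·85) → 357 ÷ (507/100) = 11900/169 ≈ 70.414
Retention S: 1000/CN − 10 with CN=70.414 → S = 500/119 ≈ 4.202 in
Initial abstraction Ia = S/5 = (500/119)/5 = 100/119 ≈ 0.840 in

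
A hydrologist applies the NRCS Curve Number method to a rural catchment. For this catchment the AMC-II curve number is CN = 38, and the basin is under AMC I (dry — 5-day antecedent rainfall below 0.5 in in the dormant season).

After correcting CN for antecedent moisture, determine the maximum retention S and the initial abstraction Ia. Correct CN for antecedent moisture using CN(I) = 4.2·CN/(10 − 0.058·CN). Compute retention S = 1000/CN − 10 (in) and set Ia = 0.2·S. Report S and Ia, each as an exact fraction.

S = 15500/399 in ≈ 38.847 in; Ia = 3100/399 in ≈ 7.769 in

CN(I) from CN(II)=38: (4.2·38)/(10 − 0.058·38) = 39900/1949 ≈ 20.472
Max retention: S = 1000/(39900/1949) − 10 = 15500/399 in (≈ 38.847 in)
Ia = 0.2S: 0.2·38.847 = 7.769 in (exactly 3100/399)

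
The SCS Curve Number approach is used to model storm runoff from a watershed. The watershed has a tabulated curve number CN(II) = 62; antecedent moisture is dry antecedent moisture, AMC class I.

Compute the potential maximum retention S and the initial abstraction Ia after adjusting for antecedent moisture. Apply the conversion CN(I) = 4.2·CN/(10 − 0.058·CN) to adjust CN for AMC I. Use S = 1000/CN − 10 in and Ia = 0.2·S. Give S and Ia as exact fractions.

S = 9500/651 in ≈ 14.593 in; Ia = 1900/651 in ≈ 2.919 in

Adjust CN=62 to AMC I: 4.2·62/(10 − 0.058·62) → (1302/5) ÷ (1601/250) = 65100/1601 ≈ 40.662
S = 1000/(65100/1601) − 10 = 9500/651 in ≈ 14.593 in
Ia = 0.2·(9500/651) = 1900/651 in ≈ 2.919 in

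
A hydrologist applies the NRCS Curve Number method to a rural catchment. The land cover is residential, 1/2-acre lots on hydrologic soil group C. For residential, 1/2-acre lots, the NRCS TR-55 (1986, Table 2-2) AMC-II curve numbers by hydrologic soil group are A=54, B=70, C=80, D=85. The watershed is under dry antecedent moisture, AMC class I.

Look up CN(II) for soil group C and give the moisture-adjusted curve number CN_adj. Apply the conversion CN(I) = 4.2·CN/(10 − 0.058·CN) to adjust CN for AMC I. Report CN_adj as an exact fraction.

CN_adj = 4200/67 ≈ 62.687

NRCS table: residential, 1/2-acre lots, soil group C → CN(II) = 80
CN(I) from CN(II)=80: (4.2·80)/(10 − 0.058·80) = 4200/67 ≈ 62.687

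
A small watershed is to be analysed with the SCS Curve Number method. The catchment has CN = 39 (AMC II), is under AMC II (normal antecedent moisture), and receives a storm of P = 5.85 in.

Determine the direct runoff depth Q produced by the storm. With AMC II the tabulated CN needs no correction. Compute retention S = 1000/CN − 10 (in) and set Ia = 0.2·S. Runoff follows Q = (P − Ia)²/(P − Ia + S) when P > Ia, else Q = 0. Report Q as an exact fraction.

AMC II — tabulated CN = 39 applies directly.
Retention S: 1000/CN − 10 with CN=39.000 → S = 610/39 ≈ 15.641 in
Initial abstraction Ia = S/5 = (610/39)/5 = 122/39 ≈ 3.128 in
Excess rainfall: 5.850 − 3.128 = 2.722 in; P > Ia so Q > 0
Q = (2123/780)²/((2123/780) + 610/39) = (4507129/608400)/(14323/780) = 4507129/11171940 in ≈ 0.403 in

Q = 4507129/11171940 in ≈ 0.403 in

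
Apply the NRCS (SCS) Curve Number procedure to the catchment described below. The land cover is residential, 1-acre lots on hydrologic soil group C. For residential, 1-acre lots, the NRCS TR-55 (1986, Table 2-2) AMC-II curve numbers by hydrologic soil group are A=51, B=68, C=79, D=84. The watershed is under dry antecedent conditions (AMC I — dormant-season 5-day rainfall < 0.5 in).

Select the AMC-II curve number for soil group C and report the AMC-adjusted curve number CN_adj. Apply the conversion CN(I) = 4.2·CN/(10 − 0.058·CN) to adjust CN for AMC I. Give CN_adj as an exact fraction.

NRCS table: residential, 1-acre lots, soil group C → CN(II) = 79
CN(I) from CN(II)=79: (4.2·79)/(10 − 0.058·79) = 7900/129 ≈ 61.240

CN_adj = 7900/129 ≈ 61.240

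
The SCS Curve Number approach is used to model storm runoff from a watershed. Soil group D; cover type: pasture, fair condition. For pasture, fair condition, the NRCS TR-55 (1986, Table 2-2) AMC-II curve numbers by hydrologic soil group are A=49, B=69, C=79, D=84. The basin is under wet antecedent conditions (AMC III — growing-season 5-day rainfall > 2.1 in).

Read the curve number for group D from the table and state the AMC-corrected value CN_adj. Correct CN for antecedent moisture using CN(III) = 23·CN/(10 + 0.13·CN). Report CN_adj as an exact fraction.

CN_adj = 48300/523 ≈ 92.352

NRCS table: pasture, fair condition, soil group D → CN(II) = 84
Adjust CN=84 to AMC III: 23·84/(10 + 0.13·84) → 1932 ÷ (523/25) = 48300/523 ≈ 92.352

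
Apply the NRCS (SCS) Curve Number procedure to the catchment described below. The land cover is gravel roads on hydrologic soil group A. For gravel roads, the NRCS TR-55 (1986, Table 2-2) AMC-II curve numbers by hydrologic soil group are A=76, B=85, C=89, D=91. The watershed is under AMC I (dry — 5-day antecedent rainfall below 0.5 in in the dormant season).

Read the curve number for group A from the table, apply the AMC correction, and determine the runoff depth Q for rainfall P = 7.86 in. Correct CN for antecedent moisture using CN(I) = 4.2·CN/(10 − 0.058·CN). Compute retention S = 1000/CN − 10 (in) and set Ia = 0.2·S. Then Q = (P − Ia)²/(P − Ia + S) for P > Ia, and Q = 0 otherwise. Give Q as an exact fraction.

NRCS table: gravel roads, soil group A → CN(II) = 76
Adjust CN=76 to AMC I: 4.2·76/(10 − 0.058·76) → (1596/5) ÷ (699/125) = 13300/233 ≈ 57.082
S = 1000/(13300/233) − 10 = 1000/133 in ≈ 7.519 in
Initial abstraction Ia = S/5 = (1000/133)/5 = 200/133 ≈ 1.504 in
Since P=7.860 > Ia=1.504: effective rainfall P−Ia = 42269/6650 in
Q = (42269/6650)²/((42269/6650) + 1000/133) = (1786668361/44222500)/(92269/6650) = 1786668361/613588850 in ≈ 2.912 in

Q = 1786668361/613588850 in ≈ 2.912 in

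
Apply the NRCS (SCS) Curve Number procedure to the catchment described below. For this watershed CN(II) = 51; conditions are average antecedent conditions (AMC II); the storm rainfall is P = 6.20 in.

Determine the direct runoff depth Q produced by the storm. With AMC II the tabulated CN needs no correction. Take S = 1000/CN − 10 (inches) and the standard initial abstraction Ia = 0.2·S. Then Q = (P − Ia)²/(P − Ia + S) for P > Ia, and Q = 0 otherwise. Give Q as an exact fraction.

Q = 1190281/902955 in ≈ 1.318 in

Average conditions: CN = 51 (no AMC adjustment).
Max retention: S = 1000/51 − 10 = 490/51 in (≈ 9.608 in)
Ia = 0.2·(490/51) = 98/51 in ≈ 1.922 in
Excess rainfall: 6.200 − 1.922 = 4.278 in; P > Ia so Q > 0
Q: (1091/255)² ÷ (3541/255) = 1190281/902955 in (≈ 1.318 in)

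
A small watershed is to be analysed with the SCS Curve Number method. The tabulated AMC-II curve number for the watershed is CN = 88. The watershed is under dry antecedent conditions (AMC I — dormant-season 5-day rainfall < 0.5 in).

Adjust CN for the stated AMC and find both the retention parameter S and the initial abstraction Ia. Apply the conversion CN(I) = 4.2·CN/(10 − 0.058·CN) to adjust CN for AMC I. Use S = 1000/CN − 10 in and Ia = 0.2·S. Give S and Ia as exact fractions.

CN(I) from CN(II)=88: (4.2·88)/(10 − 0.058·88) = 3850/51 ≈ 75.490
Max retention: S = 1000/(3850/51) − 10 = 250/77 in (≈ 3.247 in)
Ia = 0.2S: 0.2·3.247 = 0.649 in (exactly 50/77)

S = 250/77 in ≈ 3.247 in; Ia = 50/77 in ≈ 0.649 in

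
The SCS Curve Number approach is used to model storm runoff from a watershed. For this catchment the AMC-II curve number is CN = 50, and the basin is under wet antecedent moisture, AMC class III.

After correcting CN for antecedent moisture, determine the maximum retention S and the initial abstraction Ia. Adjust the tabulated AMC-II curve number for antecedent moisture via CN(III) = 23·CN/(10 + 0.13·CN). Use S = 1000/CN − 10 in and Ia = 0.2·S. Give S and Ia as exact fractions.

Wet (AMC III): CN(III) = 23·50/(10 + 0.13·50) = 1150/(33/2) = 2300/33 ≈ 69.697
S = 1000/(2300/33) − 10 = 100/23 in ≈ 4.348 in
Ia = 0.2·(100/23) = 20/23 in ≈ 0.870 in

S = 100/23 in ≈ 4.348 in; Ia = 20/23 in ≈ 0.870 in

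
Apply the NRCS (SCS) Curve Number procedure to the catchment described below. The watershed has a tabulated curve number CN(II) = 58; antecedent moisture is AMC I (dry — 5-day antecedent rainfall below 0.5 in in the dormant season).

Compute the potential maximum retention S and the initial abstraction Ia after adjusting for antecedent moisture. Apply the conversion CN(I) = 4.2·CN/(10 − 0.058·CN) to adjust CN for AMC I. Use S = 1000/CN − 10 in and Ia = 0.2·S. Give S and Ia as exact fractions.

S = 500/29 in ≈ 17.241 in; Ia = 100/29 in ≈ 3.448 in

CN(I) from CN(II)=58: (4.2·58)/(10 − 0.058·58) = 2900/79 ≈ 36.709
Retention S: 1000/CN − 10 with CN=36.709 → S = 500/29 ≈ 17.241 in
Ia = 0.2S: 0.2·17.241 = 3.448 in (exactly 100/29)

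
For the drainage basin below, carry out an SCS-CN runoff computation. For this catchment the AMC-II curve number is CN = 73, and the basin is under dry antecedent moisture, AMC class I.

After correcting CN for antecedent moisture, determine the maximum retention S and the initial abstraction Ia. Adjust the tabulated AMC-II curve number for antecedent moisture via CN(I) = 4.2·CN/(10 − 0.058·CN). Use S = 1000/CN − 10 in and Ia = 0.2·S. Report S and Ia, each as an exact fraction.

Adjust CN=73 to AMC I: 4.2·73/(10 − 0.058·73) → (1533/5) ÷ (2883/500) = 51100/961 ≈ 53.174
S = 1000/(51100/961) − 10 = 4500/511 in ≈ 8.806 in
Ia = 0.2·(4500/511) = 900/511 in ≈ 1.761 in

S = 4500/511 in ≈ 8.806 in; Ia = 900/511 in ≈ 1.761 in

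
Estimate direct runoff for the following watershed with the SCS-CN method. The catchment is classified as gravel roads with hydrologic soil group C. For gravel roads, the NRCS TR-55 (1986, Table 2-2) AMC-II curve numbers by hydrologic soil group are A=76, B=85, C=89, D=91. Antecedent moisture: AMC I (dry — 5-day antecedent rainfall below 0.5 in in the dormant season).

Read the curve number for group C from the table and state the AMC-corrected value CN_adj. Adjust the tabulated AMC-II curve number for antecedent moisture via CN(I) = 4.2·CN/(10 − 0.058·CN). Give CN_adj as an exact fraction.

CN_adj = 186900/2419 ≈ 77.263

NRCS table: gravel roads, soil group C → CN(II) = 89
Dry (AMC I): CN(I) = 4.2·89/(10 − 0.058·89) = (1869/5)/(2419/500) = 186900/2419 ≈ 77.263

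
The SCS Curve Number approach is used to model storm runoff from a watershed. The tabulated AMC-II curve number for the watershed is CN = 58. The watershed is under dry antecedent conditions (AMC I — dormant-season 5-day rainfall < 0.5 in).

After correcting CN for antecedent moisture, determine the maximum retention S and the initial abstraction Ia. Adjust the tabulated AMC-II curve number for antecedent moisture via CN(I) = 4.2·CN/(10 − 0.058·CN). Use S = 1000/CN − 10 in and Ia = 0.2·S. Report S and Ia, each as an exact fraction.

CN(I) from CN(II)=58: (4.2·58)/(10 − 0.058·58) = 2900/79 ≈ 36.709
Max retention: S = 1000/(2900/79) − 10 = 500/29 in (≈ 17.241 in)
Ia = 0.2·(500/29) = 100/29 in ≈ 3.448 in

S = 500/29 in ≈ 17.241 in; Ia = 100/29 in ≈ 3.448 in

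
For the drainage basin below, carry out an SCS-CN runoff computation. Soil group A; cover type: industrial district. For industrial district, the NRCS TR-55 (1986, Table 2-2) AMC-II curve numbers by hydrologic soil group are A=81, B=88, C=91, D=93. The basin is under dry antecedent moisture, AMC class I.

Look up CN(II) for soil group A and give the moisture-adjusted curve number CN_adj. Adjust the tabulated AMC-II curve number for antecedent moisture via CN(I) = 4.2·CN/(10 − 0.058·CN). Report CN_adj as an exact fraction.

NRCS table: industrial district, soil group A → CN(II) = 81
Dry (AMC I): CN(I) = 4.2·81/(10 − 0.058·81) = (1701/5)/(2651/500) = 170100/2651 ≈ 64.164

CN_adj = 170100/2651 ≈ 64.164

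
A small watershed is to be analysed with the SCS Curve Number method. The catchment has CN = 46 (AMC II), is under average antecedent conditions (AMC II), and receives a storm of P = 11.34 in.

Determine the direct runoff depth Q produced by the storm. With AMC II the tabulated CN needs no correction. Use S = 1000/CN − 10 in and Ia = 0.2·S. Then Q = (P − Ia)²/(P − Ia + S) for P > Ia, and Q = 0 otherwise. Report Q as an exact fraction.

Q = 3960603/1015450 in ≈ 3.900 in

Average conditions: CN = 46 (no AMC adjustment).
Retention S: 1000/CN − 10 with CN=46.000 → S = 270/23 ≈ 11.739 in
Initial abstraction Ia = S/5 = (270/23)/5 = 54/23 ≈ 2.348 in
Excess rainfall: 11.340 − 2.348 = 8.992 in; P > Ia so Q > 0
Q = (10341/1150)²/((10341/1150) + 270/23) = (106936281/1322500)/(23841/1150) = 3960603/1015450 in ≈ 3.900 in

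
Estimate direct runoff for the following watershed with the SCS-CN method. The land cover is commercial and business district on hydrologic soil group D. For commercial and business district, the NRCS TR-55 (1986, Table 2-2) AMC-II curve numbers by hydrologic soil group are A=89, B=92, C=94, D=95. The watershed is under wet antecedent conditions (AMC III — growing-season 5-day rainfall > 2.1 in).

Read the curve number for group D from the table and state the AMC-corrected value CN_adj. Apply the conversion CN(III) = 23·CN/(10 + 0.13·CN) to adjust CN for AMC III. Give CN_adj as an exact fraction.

CN_adj = 43700/447 ≈ 97.763

NRCS table: commercial and business district, soil group D → CN(II) = 95
CN(III) from CN(II)=95: (23·95)/(10 + 0.13·95) = 43700/447 ≈ 97.763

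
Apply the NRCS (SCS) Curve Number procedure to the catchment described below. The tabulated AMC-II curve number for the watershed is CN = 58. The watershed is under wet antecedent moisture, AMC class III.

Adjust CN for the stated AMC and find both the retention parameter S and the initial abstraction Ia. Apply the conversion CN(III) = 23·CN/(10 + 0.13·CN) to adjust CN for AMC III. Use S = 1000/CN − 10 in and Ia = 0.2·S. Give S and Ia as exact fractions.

CN(III) from CN(II)=58: (23·58)/(10 + 0.13·58) = 66700/877 ≈ 76.055
Max retention: S = 1000/(66700/877) − 10 = 2100/667 in (≈ 3.148 in)
Ia = 0.2·(2100/667) = 420/667 in ≈ 0.630 in

S = 2100/667 in ≈ 3.148 in; Ia = 420/667 in ≈ 0.630 in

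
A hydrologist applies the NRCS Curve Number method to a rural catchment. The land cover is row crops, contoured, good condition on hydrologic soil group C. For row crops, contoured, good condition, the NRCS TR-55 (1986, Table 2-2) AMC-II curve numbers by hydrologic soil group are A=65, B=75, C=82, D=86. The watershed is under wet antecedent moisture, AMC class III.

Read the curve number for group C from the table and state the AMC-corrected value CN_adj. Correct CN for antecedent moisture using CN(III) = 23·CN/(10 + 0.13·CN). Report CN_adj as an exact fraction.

CN_adj = 94300/1033 ≈ 91.288

NRCS table: row crops, contoured, good condition, soil group C → CN(II) = 82
Wet (AMC III): CN(III) = 23·82/(10 + 0.13·82) = 1886/(1033/50) = 94300/1033 ≈ 91.288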